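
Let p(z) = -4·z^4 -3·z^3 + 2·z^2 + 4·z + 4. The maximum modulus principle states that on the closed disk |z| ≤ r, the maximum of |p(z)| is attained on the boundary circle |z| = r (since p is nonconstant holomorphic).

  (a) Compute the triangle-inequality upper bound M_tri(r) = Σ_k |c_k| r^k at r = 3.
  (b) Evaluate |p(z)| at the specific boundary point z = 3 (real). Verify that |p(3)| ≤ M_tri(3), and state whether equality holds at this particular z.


Coefficients: c_0 = 4, c_1 = 4, c_2 = 2, c_3 = -3, c_4 = -4. Radius r = 3.
Part (a). Triangle bound: M_tri(r) = Σ_k |c_k| r^k
  = |4|·3^0 + |4|·3^1 + |2|·3^2 + |-3|·3^3 + |-4|·3^4
  = 4 + 12 + 18 + 81 + 324 = 439.
This bounds M(r) := max_{|z|=r} |p(z)| from above; equality holds iff all terms c_k z^k can be made to align in phase at a single z on |z|=r.
Part (b). At z = 3 (real, on the circle |z| = r):
  p(3) = (4)·3^0 + (4)·3^1 + (2)·3^2 + (-3)·3^3 + (-4)·3^4 = -371.
  |p(3)| = 371.
Check: |p(3)| = 371 ≤ 439 = M_tri(3). ✓ Equality does not hold at z = 3 (the coefficients have mixed signs, so the terms do not all align in phase there).

M_tri(3) = 439; |p(3)| = 371; equality at z=3: no.


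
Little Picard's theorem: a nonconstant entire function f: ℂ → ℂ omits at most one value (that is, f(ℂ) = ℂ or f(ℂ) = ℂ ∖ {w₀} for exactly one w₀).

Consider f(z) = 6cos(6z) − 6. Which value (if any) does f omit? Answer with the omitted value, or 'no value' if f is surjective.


Little Picard bounds the complement of f(ℂ) to at most one point.
cos is entire and surjective onto ℂ: for every w ∈ ℂ, cos(ζ) = w has a solution ζ ∈ ℂ (e.g., via the complex inverse arccos). With ζ = 6z this gives z = ζ/(6). Then 6·cos(6z) takes every value in 6·ℂ = ℂ, and adding -6 is a bijection of ℂ. So f is surjective and omits no value. (Note: only on the real line is cos bounded by [−1, 1].)

Omitted value: no value.


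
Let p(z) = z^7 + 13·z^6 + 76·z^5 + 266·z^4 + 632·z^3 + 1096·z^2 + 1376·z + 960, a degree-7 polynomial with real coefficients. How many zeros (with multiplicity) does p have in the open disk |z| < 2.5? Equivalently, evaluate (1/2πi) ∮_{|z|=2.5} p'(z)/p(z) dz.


The zeros of p are: (-3 + 1i), (-3 - 1i), (-2 + 2i), (-2 - 2i), -3, (0 + 2i), (0 - 2i).
Their magnitudes are: 3.162, 3.162, 2.828, 2.828, 3, 2, 2.
Zeros with |z| < R = 2.5: (0 + 2i), (0 - 2i).
Count = 2.
By the argument principle, (1/2πi) ∮_{|z|=R} p'(z)/p(z) dz equals exactly this count.

Number of zeros inside |z| < 2.5: 2.


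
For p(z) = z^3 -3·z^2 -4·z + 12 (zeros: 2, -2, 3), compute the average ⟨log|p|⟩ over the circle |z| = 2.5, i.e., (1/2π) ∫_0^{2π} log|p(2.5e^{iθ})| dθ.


Zeros: -2, 2, 3; r = 2.5.
Inside |z| < r: -2, 2. Outside (|z| ≥ r): 3.
p(0) = 12, so log|p(0)| = log(12) = 2.4849.
Apply Jensen: I(r) = log|p(0)| + Σ_k log(r/|z_k|), summed over zeros inside |z| < r.
  log(r/|z_k|) for z_k = 2: log(2.5/2) = 0.2231
  log(r/|z_k|) for z_k = -2: log(2.5/2) = 0.2231
  Outside zeros (3) contribute nothing to the Jensen sum.
Sum over inside zeros: 0.4463.
I(r) = log|p(0)| + (inside sum) = 2.4849 + 0.4463 = 2.9312.
Note: since some zeros are outside |z| ≤ r, the simplified n·log(r) form does NOT apply — only the inside zeros contribute.

I(r) ≈ 2.9312.


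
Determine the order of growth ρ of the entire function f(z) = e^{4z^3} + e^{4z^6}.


Each summand is entire of order 3 and 6 respectively (as in the single-exponential case). The order of a sum is at most the max of the orders, so ρ ≤ 6. For the lower bound: on |z|=r choose arg z so that 4z^6 is real positive; then |e^{4z^6}| = e^{4r^6} while |e^{4z^3}| ≤ e^{4r^3} = o(e^{4r^6}). So |f| ≥ e^{4r^6}(1 − o(1)) and ρ ≥ 6. Hence ρ = max(3, 6) = 6.
Therefore ρ = 6.

Order ρ = 6.


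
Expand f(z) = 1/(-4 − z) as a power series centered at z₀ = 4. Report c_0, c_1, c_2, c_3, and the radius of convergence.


Let w = z − z₀, so z = z₀ + w.
Then -4 − z = -4 − (z₀ + w) = (-4 − z₀) − w = -8 − w.
f(z) = 1/(-8 − w) = (1/(-8)) · 1/(1 − w/(-8)) = Σ_{n≥0} w^n / (-8)^(n+1).
So c_n = 1/(-8)^(n+1):
  c_0 = 1/(-8)^1 = -1/8.
  c_1 = 1/(-8)^2 = 1/64.
  c_2 = 1/(-8)^3 = -1/512.
  c_3 = 1/(-8)^4 = 1/4096.
The series is valid for |w/d| < 1, i.e. |z − z₀| < |d|.
Radius of convergence: R = |-4 − z₀| = |-8| = 8 (distance from z₀ to the singularity z = -4).

c_0 = -1/8, c_1 = 1/64, c_2 = -1/512, c_3 = 1/4096; R = 8.


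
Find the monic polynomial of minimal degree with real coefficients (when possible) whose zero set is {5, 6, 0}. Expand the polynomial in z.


The polynomial is p(z) = ∏_{α ∈ S} (z − α), where S = {5, 6, 0}.
Expanding the product yields: p(z) = z^3 -11·z^2 + 30·z.
The resulting polynomial has degree 3 and real coefficients as required.

p(z) = z^3 -11·z^2 + 30·z.


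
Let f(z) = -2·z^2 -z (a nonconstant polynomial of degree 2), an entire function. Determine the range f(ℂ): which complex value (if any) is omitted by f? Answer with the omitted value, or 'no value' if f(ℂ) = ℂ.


Little Picard bounds the complement of f(ℂ) to at most one point.
For every w ∈ ℂ, the equation p(z) − w = 0 is a nonconstant polynomial in z and hence has at least one root by the fundamental theorem of algebra. So p is surjective onto ℂ, omitting no value.

Omitted value: no value.


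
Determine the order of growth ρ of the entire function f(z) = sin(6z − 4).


sin(w) is a linear combination of e^{iw} and e^{−iw} (or e^w, e^{−w} in the hyperbolic case), so |sin(w)| ≤ e^{|w|}. With w = 6z − 4, |w| ≤ 6|z| + 4 = 6r + 4 on |z| = r, giving M(r) ≤ e^{6r + 4}, so ρ ≤ 1. On a suitable ray (z = it for sin/cos; z = t for sinh/cosh, t real → ∞), |sin(6z − 4)| grows like e^{6|t|}/2, so ρ ≥ 1. Hence ρ = 1.
Therefore ρ = 1.

Order ρ = 1.


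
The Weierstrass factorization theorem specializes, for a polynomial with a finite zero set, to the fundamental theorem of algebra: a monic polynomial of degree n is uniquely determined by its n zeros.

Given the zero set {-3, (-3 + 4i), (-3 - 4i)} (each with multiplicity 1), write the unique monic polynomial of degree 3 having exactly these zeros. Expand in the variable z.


The polynomial is p(z) = ∏_{α ∈ S} (z − α), where S = {-3, (-3 + 4i), (-3 - 4i)}.
Expanding the product yields: p(z) = z^3 + 9·z^2 + 43·z + 75.
Note conjugate pairs combine to real quadratics: (z − (-3+4i))(z − (-3−4i)) = z² + 6z + 25.
The resulting polynomial has degree 3 and real coefficients as required.

p(z) = z^3 + 9·z^2 + 43·z + 75.


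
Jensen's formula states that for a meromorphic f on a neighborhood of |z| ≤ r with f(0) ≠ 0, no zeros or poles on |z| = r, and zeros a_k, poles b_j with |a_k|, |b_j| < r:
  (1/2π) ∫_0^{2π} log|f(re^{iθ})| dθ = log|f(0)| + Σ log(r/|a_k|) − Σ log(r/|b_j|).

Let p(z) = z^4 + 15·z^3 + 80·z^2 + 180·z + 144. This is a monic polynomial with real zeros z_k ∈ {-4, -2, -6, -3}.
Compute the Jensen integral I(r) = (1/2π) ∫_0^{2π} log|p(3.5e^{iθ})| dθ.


Zeros: -6, -4, -3, -2; r = 3.5.
Inside |z| < r: -3, -2. Outside (|z| ≥ r): -6, -4.
p(0) = 144, so log|p(0)| = log(144) = 4.9698.
Apply Jensen: I(r) = log|p(0)| + Σ_k log(r/|z_k|), summed over zeros inside |z| < r.
  log(r/|z_k|) for z_k = -2: log(3.5/2) = 0.5596
  log(r/|z_k|) for z_k = -3: log(3.5/3) = 0.1542
  Outside zeros (-6, -4) contribute nothing to the Jensen sum.
Sum over inside zeros: 0.7138.
I(r) = log|p(0)| + (inside sum) = 4.9698 + 0.7138 = 5.6836.
Note: since some zeros are outside |z| ≤ r, the simplified n·log(r) form does NOT apply — only the inside zeros contribute.

I(r) ≈ 5.6836.


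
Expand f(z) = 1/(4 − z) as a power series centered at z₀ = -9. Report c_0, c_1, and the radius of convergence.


Let w = z − z₀, so z = z₀ + w.
Then 4 − z = 4 − (z₀ + w) = (4 − z₀) − w = 13 − w.
f(z) = 1/(13 − w) = (1/(13)) · 1/(1 − w/(13)) = Σ_{n≥0} w^n / (13)^(n+1).
So c_n = 1/(13)^(n+1):
  c_0 = 1/(13)^1 = 1/13.
  c_1 = 1/(13)^2 = 1/169.
The series is valid for |w/d| < 1, i.e. |z − z₀| < |d|.
Radius of convergence: R = |4 − z₀| = |13| = 13 (distance from z₀ to the singularity z = 4).

c_0 = 1/13, c_1 = 1/169; R = 13.


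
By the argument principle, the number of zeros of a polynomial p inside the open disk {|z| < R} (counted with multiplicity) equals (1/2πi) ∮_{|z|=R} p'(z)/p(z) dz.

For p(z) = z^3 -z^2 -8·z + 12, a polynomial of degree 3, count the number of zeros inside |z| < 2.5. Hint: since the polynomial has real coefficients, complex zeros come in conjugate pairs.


The zeros of p are: 2, -3, 2.
Their magnitudes are: 2, 3, 2.
Zeros with |z| < R = 2.5: 2, 2.
Count = 2.
By the argument principle, (1/2πi) ∮_{|z|=R} p'(z)/p(z) dz equals exactly this count.

Number of zeros inside |z| < 2.5: 2.


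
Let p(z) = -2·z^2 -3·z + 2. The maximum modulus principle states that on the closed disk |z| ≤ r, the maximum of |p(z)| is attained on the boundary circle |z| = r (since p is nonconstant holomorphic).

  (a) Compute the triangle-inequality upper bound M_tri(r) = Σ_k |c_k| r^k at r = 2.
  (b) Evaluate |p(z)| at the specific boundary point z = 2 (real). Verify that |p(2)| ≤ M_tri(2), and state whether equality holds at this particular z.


Coefficients: c_0 = 2, c_1 = -3, c_2 = -2. Radius r = 2.
Part (a). Triangle bound: M_tri(r) = Σ_k |c_k| r^k
  = |2|·2^0 + |-3|·2^1 + |-2|·2^2
  = 2 + 6 + 8 = 16.
This bounds M(r) := max_{|z|=r} |p(z)| from above; equality holds iff all terms c_k z^k can be made to align in phase at a single z on |z|=r.
Part (b). At z = 2 (real, on the circle |z| = r):
  p(2) = (2)·2^0 + (-3)·2^1 + (-2)·2^2 = -12.
  |p(2)| = 12.
Check: |p(2)| = 12 ≤ 16 = M_tri(2). ✓ Equality does not hold at z = 2 (the coefficients have mixed signs, so the terms do not all align in phase there).

M_tri(2) = 16; |p(2)| = 12; equality at z=2: no.


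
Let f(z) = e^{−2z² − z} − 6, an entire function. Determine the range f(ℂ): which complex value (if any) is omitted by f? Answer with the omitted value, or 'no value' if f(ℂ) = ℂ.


Little Picard bounds the complement of f(ℂ) to at most one point.
The exponent g(z) = −2z² − z is a nonconstant polynomial, hence surjective onto ℂ. So e^{g(z)} takes every value in {e^w : w ∈ ℂ} = ℂ ∖ {0}. Adding -6 shifts the range to ℂ ∖ {-6}. f omits exactly -6.

Omitted value: -6.


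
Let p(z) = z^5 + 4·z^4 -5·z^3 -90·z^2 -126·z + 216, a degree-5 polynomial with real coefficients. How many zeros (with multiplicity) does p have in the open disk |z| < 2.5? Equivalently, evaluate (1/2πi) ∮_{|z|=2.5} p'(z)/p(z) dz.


The zeros of p are: 1, -3, 4, (-3 + 3i), (-3 - 3i).
Their magnitudes are: 1, 3, 4, 4.243, 4.243.
Zeros with |z| < R = 2.5: 1.
Count = 1.
By the argument principle, (1/2πi) ∮_{|z|=R} p'(z)/p(z) dz equals exactly this count.

Number of zeros inside |z| < 2.5: 1.


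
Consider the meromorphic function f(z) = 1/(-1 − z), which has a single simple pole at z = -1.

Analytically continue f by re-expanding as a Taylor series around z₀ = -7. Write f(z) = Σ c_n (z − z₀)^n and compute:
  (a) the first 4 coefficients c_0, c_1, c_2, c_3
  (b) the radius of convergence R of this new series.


Let w = z − z₀, so z = z₀ + w.
Then -1 − z = -1 − (z₀ + w) = (-1 − z₀) − w = 6 − w.
f(z) = 1/(6 − w) = (1/(6)) · 1/(1 − w/(6)) = Σ_{n≥0} w^n / (6)^(n+1).
So c_n = 1/(6)^(n+1):
  c_0 = 1/(6)^1 = 1/6.
  c_1 = 1/(6)^2 = 1/36.
  c_2 = 1/(6)^3 = 1/216.
  c_3 = 1/(6)^4 = 1/1296.
The series is valid for |w/d| < 1, i.e. |z − z₀| < |d|.
Radius of convergence: R = |-1 − z₀| = |6| = 6 (distance from z₀ to the singularity z = -1).

c_0 = 1/6, c_1 = 1/36, c_2 = 1/216, c_3 = 1/1296; R = 6.


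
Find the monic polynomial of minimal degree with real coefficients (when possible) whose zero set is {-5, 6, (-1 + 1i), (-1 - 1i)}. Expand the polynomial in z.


The polynomial is p(z) = ∏_{α ∈ S} (z − α), where S = {-5, 6, (-1 + 1i), (-1 - 1i)}.
Expanding the product yields: p(z) = z^4 + z^3 -30·z^2 -62·z -60.
Note conjugate pairs combine to real quadratics: (z − (-1+1i))(z − (-1−1i)) = z² + 2z + 2.
The resulting polynomial has degree 4 and real coefficients as required.

p(z) = z^4 + z^3 -30·z^2 -62·z -60.


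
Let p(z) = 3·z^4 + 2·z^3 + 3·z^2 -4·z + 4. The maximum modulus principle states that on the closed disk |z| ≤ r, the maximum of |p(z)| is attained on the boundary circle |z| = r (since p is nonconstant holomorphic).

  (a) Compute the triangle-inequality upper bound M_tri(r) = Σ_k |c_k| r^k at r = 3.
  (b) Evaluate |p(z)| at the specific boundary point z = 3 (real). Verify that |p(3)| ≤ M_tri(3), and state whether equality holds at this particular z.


Coefficients: c_0 = 4, c_1 = -4, c_2 = 3, c_3 = 2, c_4 = 3. Radius r = 3.
Part (a). Triangle bound: M_tri(r) = Σ_k |c_k| r^k
  = |4|·3^0 + |-4|·3^1 + |3|·3^2 + |2|·3^3 + |3|·3^4
  = 4 + 12 + 27 + 54 + 243 = 340.
This bounds M(r) := max_{|z|=r} |p(z)| from above; equality holds iff all terms c_k z^k can be made to align in phase at a single z on |z|=r.
Part (b). At z = 3 (real, on the circle |z| = r):
  p(3) = (4)·3^0 + (-4)·3^1 + (3)·3^2 + (2)·3^3 + (3)·3^4 = 316.
  |p(3)| = 316.
Check: |p(3)| = 316 ≤ 340 = M_tri(3). ✓ Equality does not hold at z = 3 (the coefficients have mixed signs, so the terms do not all align in phase there).

M_tri(3) = 340; |p(3)| = 316; equality at z=3: no.


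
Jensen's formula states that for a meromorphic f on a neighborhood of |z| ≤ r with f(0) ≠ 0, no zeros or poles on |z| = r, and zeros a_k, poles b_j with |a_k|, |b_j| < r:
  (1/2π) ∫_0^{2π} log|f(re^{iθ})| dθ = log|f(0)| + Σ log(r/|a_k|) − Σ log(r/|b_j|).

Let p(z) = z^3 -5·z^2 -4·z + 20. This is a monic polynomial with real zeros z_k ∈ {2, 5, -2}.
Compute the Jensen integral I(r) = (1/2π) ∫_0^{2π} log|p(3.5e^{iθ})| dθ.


Zeros: -2, 2, 5; r = 3.5.
Inside |z| < r: -2, 2. Outside (|z| ≥ r): 5.
p(0) = 20, so log|p(0)| = log(20) = 2.9957.
Apply Jensen: I(r) = log|p(0)| + Σ_k log(r/|z_k|), summed over zeros inside |z| < r.
  log(r/|z_k|) for z_k = 2: log(3.5/2) = 0.5596
  log(r/|z_k|) for z_k = -2: log(3.5/2) = 0.5596
  Outside zeros (5) contribute nothing to the Jensen sum.
Sum over inside zeros: 1.1192.
I(r) = log|p(0)| + (inside sum) = 2.9957 + 1.1192 = 4.1150.
Note: since some zeros are outside |z| ≤ r, the simplified n·log(r) form does NOT apply — only the inside zeros contribute.

I(r) ≈ 4.1150.


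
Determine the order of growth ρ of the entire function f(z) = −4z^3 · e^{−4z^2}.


M(r) = max_{|z|=r} |-4|·|z|^3·|e^{−4z^2}| = 4·r^3 · e^{4r^2} (the factors attain their maxima compatibly on |z|=r). Then log M(r) = log 4 + 3·log r + 4r^2, dominated by the last term, so log log M(r) ~ 2·log r. The polynomial factor -4z^3 contributes only a log r term and does not affect the order. ρ = 2.
Therefore ρ = 2.

Order ρ = 2.


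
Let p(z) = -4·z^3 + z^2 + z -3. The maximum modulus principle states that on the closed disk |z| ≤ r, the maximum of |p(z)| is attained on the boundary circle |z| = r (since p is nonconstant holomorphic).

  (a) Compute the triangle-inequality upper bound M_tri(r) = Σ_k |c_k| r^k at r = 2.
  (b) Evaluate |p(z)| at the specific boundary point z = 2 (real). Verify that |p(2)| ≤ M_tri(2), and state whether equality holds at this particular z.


Coefficients: c_0 = -3, c_1 = 1, c_2 = 1, c_3 = -4. Radius r = 2.
Part (a). Triangle bound: M_tri(r) = Σ_k |c_k| r^k
  = |-3|·2^0 + |1|·2^1 + |1|·2^2 + |-4|·2^3
  = 3 + 2 + 4 + 32 = 41.
This bounds M(r) := max_{|z|=r} |p(z)| from above; equality holds iff all terms c_k z^k can be made to align in phase at a single z on |z|=r.
Part (b). At z = 2 (real, on the circle |z| = r):
  p(2) = (-3)·2^0 + (1)·2^1 + (1)·2^2 + (-4)·2^3 = -29.
  |p(2)| = 29.
Check: |p(2)| = 29 ≤ 41 = M_tri(2). ✓ Equality does not hold at z = 2 (the coefficients have mixed signs, so the terms do not all align in phase there).

M_tri(2) = 41; |p(2)| = 29; equality at z=2: no.


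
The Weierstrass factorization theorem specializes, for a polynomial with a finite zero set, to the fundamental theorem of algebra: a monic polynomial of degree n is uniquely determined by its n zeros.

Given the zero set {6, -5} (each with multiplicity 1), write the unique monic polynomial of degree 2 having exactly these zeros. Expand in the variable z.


The polynomial is p(z) = ∏_{α ∈ S} (z − α), where S = {6, -5}.
Expanding the product yields: p(z) = z^2 -z -30.
The resulting polynomial has degree 2 and real coefficients as required.

p(z) = z^2 -z -30.


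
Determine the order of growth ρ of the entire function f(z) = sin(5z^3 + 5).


Write sin(w) = (e^{iw} ± e^{−iw})/(2 or 2i), so |sin(w)| ≤ e^{|w|}. With w = 5z^3 + 5, |w| ≤ 5r^3 + 5 on |z|=r, giving M(r) ≤ e^{5r^3 + 5} and ρ ≤ 3. For the lower bound, choose z on |z|=r with 5z^3 purely imaginary of modulus 5r^3; then |sin(5z^3 + 5)| grows like e^{5r^3}/2, so ρ ≥ 3. Hence ρ = 3.
Therefore ρ = 3.

Order ρ = 3.


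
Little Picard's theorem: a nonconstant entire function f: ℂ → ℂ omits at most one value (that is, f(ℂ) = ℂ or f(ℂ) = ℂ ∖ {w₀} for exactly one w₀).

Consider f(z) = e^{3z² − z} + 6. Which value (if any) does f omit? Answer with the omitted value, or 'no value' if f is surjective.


Little Picard bounds the complement of f(ℂ) to at most one point.
The exponent g(z) = 3z² − z is a nonconstant polynomial, hence surjective onto ℂ. So e^{g(z)} takes every value in {e^w : w ∈ ℂ} = ℂ ∖ {0}. Adding 6 shifts the range to ℂ ∖ {6}. f omits exactly 6.

Omitted value: 6.


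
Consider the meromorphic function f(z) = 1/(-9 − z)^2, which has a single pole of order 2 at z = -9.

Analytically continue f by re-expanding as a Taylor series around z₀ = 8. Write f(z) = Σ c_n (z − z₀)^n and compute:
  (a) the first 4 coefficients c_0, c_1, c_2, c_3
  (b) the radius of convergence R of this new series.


Let w = z − z₀, so z = z₀ + w.
Then -9 − z = -9 − (z₀ + w) = (-9 − z₀) − w = -17 − w.
f(z) = 1/(-17 − w)^2 = (1/(-17)^2) · (1 − w/(-17))^{−2}.
By the binomial series (1−u)^{−2} = Σ_{n≥0} C(n+1, 1) u^n for |u|<1, with u = w/(-17):
  c_n = C(n+1, 1) / (-17)^(n+2).
  c_0 = 1/(-17)^2 = 1/289.
  c_1 = 2/(-17)^3 = -2/4913.
  c_2 = 3/(-17)^4 = 3/83521.
  c_3 = 4/(-17)^5 = -4/1419857.
The series is valid for |w/d| < 1, i.e. |z − z₀| < |d|.
Radius of convergence: R = |-9 − z₀| = |-17| = 17 (distance from z₀ to the singularity z = -9).

c_0 = 1/289, c_1 = -2/4913, c_2 = 3/83521, c_3 = -4/1419857; R = 17.


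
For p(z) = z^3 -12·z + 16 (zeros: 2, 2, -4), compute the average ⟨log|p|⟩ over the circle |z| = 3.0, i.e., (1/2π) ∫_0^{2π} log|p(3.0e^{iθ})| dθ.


Zeros: -4, 2, 2; r = 3.0.
Inside |z| < r: 2, 2. Outside (|z| ≥ r): -4.
p(0) = 16, so log|p(0)| = log(16) = 2.7726.
Apply Jensen: I(r) = log|p(0)| + Σ_k log(r/|z_k|), summed over zeros inside |z| < r.
  log(r/|z_k|) for z_k = 2: log(3.0/2) = 0.4055
  log(r/|z_k|) for z_k = 2: log(3.0/2) = 0.4055
  Outside zeros (-4) contribute nothing to the Jensen sum.
Sum over inside zeros: 0.8109.
I(r) = log|p(0)| + (inside sum) = 2.7726 + 0.8109 = 3.5835.
Note: since some zeros are outside |z| ≤ r, the simplified n·log(r) form does NOT apply — only the inside zeros contribute.

I(r) ≈ 3.5835.


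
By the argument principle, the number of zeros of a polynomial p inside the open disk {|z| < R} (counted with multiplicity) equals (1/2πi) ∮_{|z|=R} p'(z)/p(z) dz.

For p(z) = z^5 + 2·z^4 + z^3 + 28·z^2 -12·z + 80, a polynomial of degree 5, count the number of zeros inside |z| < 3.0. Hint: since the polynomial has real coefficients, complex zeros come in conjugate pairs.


The zeros of p are: (1 + 2i), (1 - 2i), -4, (0 + 2i), (0 - 2i).
Their magnitudes are: 2.236, 2.236, 4, 2, 2.
Zeros with |z| < R = 3.0: (1 + 2i), (1 - 2i), (0 + 2i), (0 - 2i).
Count = 4.
By the argument principle, (1/2πi) ∮_{|z|=R} p'(z)/p(z) dz equals exactly this count.

Number of zeros inside |z| < 3.0: 4.


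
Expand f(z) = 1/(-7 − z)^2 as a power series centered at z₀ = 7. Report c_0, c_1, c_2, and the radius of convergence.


Let w = z − z₀, so z = z₀ + w.
Then -7 − z = -7 − (z₀ + w) = (-7 − z₀) − w = -14 − w.
f(z) = 1/(-14 − w)^2 = (1/(-14)^2) · (1 − w/(-14))^{−2}.
By the binomial series (1−u)^{−2} = Σ_{n≥0} C(n+1, 1) u^n for |u|<1, with u = w/(-14):
  c_n = C(n+1, 1) / (-14)^(n+2).
  c_0 = 1/(-14)^2 = 1/196.
  c_1 = 2/(-14)^3 = -1/1372.
  c_2 = 3/(-14)^4 = 3/38416.
The series is valid for |w/d| < 1, i.e. |z − z₀| < |d|.
Radius of convergence: R = |-7 − z₀| = |-14| = 14 (distance from z₀ to the singularity z = -7).

c_0 = 1/196, c_1 = -1/1372, c_2 = 3/38416; R = 14.


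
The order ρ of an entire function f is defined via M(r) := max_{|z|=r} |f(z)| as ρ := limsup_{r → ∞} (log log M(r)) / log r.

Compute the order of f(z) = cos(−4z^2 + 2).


Write cos(w) = (e^{iw} ± e^{−iw})/(2 or 2i), so |cos(w)| ≤ e^{|w|}. With w = −4z^2 + 2, |w| ≤ 4r^2 + 2 on |z|=r, giving M(r) ≤ e^{4r^2 + 2} and ρ ≤ 2. For the lower bound, choose z on |z|=r with -4z^2 purely imaginary of modulus 4r^2; then |cos(−4z^2 + 2)| grows like e^{4r^2}/2, so ρ ≥ 2. Hence ρ = 2.
Therefore ρ = 2.

Order ρ = 2.


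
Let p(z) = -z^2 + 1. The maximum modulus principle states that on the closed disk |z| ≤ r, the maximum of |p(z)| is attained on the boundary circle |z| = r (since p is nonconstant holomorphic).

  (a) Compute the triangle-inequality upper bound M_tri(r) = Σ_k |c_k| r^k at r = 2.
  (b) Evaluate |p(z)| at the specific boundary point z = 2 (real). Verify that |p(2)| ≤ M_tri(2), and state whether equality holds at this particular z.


Coefficients: c_0 = 1, c_1 = 0, c_2 = -1. Radius r = 2.
Part (a). Triangle bound: M_tri(r) = Σ_k |c_k| r^k
  = |1|·2^0 + |0|·2^1 + |-1|·2^2
  = 1 + 0 + 4 = 5.
This bounds M(r) := max_{|z|=r} |p(z)| from above; equality holds iff all terms c_k z^k can be made to align in phase at a single z on |z|=r.
Part (b). At z = 2 (real, on the circle |z| = r):
  p(2) = (1)·2^0 + (0)·2^1 + (-1)·2^2 = -3.
  |p(2)| = 3.
Check: |p(2)| = 3 ≤ 5 = M_tri(2). ✓ Equality does not hold at z = 2 (the coefficients have mixed signs, so the terms do not all align in phase there).

M_tri(2) = 5; |p(2)| = 3; equality at z=2: no.


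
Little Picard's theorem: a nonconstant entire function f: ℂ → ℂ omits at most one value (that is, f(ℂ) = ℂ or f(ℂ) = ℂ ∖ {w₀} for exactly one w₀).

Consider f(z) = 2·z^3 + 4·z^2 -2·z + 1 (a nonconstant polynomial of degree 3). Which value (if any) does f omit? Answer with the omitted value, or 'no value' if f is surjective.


Little Picard bounds the complement of f(ℂ) to at most one point.
For every w ∈ ℂ, the equation p(z) − w = 0 is a nonconstant polynomial in z and hence has at least one root by the fundamental theorem of algebra. So p is surjective onto ℂ, omitting no value.

Omitted value: no value.


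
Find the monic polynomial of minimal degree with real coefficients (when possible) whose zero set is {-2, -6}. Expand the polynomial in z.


The polynomial is p(z) = ∏_{α ∈ S} (z − α), where S = {-2, -6}.
Expanding the product yields: p(z) = z^2 + 8·z + 12.
The resulting polynomial has degree 2 and real coefficients as required.

p(z) = z^2 + 8·z + 12.


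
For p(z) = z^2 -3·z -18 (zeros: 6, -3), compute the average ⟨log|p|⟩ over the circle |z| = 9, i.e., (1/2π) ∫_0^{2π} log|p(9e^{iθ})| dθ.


Zeros: -3, 6; r = 9.
Inside |z| < r: -3, 6. Outside (|z| ≥ r): ∅.
p(0) = -18, so log|p(0)| = log(18) = 2.8904.
Apply Jensen: I(r) = log|p(0)| + Σ_k log(r/|z_k|), summed over zeros inside |z| < r.
  log(r/|z_k|) for z_k = 6: log(9/6) = 0.4055
  log(r/|z_k|) for z_k = -3: log(9/3) = 1.0986
Sum over inside zeros: 1.5041.
I(r) = log|p(0)| + (inside sum) = 2.8904 + 1.5041 = 4.3944.
Closed form (all zeros inside, monic): I(r) = n·log(r) = 2·log(9) = 4.3944. ✓

I(r) ≈ 4.3944.


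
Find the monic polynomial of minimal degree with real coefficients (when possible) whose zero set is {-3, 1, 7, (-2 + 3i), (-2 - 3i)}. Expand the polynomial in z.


The polynomial is p(z) = ∏_{α ∈ S} (z − α), where S = {-3, 1, 7, (-2 + 3i), (-2 - 3i)}.
Expanding the product yields: p(z) = z^5 -z^4 -24·z^3 -112·z^2 -137·z + 273.
Note conjugate pairs combine to real quadratics: (z − (-2+3i))(z − (-2−3i)) = z² + 4z + 13.
The resulting polynomial has degree 5 and real coefficients as required.

p(z) = z^5 -z^4 -24·z^3 -112·z^2 -137·z + 273.


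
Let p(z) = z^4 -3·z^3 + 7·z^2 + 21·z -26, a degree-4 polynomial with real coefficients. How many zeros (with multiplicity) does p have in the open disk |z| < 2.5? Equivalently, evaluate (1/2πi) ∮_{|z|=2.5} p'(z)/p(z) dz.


The zeros of p are: -2, (2 + 3i), (2 - 3i), 1.
Their magnitudes are: 2, 3.606, 3.606, 1.
Zeros with |z| < R = 2.5: -2, 1.
Count = 2.
By the argument principle, (1/2πi) ∮_{|z|=R} p'(z)/p(z) dz equals exactly this count.

Number of zeros inside |z| < 2.5: 2.


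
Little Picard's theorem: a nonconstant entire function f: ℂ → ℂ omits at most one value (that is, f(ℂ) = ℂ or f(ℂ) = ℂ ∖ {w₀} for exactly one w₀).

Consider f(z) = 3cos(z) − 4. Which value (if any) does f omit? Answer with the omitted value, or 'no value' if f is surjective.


Little Picard bounds the complement of f(ℂ) to at most one point.
cos is entire and surjective onto ℂ: for every w ∈ ℂ, cos(ζ) = w has a solution ζ ∈ ℂ (e.g., via the complex inverse arccos). With ζ = z this gives z = ζ/(1). Then 3·cos(z) takes every value in 3·ℂ = ℂ, and adding -4 is a bijection of ℂ. So f is surjective and omits no value. (Note: only on the real line is cos bounded by [−1, 1].)

Omitted value: no value.


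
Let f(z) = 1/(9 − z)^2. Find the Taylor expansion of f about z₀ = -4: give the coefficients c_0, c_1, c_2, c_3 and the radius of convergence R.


Let w = z − z₀, so z = z₀ + w.
Then 9 − z = 9 − (z₀ + w) = (9 − z₀) − w = 13 − w.
f(z) = 1/(13 − w)^2 = (1/(13)^2) · (1 − w/(13))^{−2}.
By the binomial series (1−u)^{−2} = Σ_{n≥0} C(n+1, 1) u^n for |u|<1, with u = w/(13):
  c_n = C(n+1, 1) / (13)^(n+2).
  c_0 = 1/(13)^2 = 1/169.
  c_1 = 2/(13)^3 = 2/2197.
  c_2 = 3/(13)^4 = 3/28561.
  c_3 = 4/(13)^5 = 4/371293.
The series is valid for |w/d| < 1, i.e. |z − z₀| < |d|.
Radius of convergence: R = |9 − z₀| = |13| = 13 (distance from z₀ to the singularity z = 9).

c_0 = 1/169, c_1 = 2/2197, c_2 = 3/28561, c_3 = 4/371293; R = 13.


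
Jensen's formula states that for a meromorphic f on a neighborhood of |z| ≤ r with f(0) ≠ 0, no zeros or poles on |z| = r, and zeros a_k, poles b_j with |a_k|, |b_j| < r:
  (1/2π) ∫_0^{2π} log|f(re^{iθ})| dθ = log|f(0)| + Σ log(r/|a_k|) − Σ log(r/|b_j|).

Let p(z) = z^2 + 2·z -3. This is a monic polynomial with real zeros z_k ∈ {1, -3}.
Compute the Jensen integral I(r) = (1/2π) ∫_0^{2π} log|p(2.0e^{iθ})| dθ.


Zeros: -3, 1; r = 2.0.
Inside |z| < r: 1. Outside (|z| ≥ r): -3.
p(0) = -3, so log|p(0)| = log(3) = 1.0986.
Apply Jensen: I(r) = log|p(0)| + Σ_k log(r/|z_k|), summed over zeros inside |z| < r.
  log(r/|z_k|) for z_k = 1: log(2.0/1) = 0.6931
  Outside zeros (-3) contribute nothing to the Jensen sum.
Sum over inside zeros: 0.6931.
I(r) = log|p(0)| + (inside sum) = 1.0986 + 0.6931 = 1.7918.
Note: since some zeros are outside |z| ≤ r, the simplified n·log(r) form does NOT apply — only the inside zeros contribute.

I(r) ≈ 1.7918.


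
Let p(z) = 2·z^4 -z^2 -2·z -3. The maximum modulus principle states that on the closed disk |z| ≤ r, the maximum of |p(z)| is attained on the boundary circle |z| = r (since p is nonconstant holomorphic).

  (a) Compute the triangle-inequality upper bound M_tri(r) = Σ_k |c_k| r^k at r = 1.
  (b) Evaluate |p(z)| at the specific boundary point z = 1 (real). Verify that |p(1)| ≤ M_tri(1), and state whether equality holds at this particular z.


Coefficients: c_0 = -3, c_1 = -2, c_2 = -1, c_3 = 0, c_4 = 2. Radius r = 1.
Part (a). Triangle bound: M_tri(r) = Σ_k |c_k| r^k
  = |-3|·1^0 + |-2|·1^1 + |-1|·1^2 + |0|·1^3 + |2|·1^4
  = 3 + 2 + 1 + 0 + 2 = 8.
This bounds M(r) := max_{|z|=r} |p(z)| from above; equality holds iff all terms c_k z^k can be made to align in phase at a single z on |z|=r.
Part (b). At z = 1 (real, on the circle |z| = r):
  p(1) = (-3)·1^0 + (-2)·1^1 + (-1)·1^2 + (0)·1^3 + (2)·1^4 = -4.
  |p(1)| = 4.
Check: |p(1)| = 4 ≤ 8 = M_tri(1). ✓ Equality does not hold at z = 1 (the coefficients have mixed signs, so the terms do not all align in phase there).

M_tri(1) = 8; |p(1)| = 4; equality at z=1: no.


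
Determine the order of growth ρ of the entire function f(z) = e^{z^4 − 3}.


|e^{z^4 − 3}| = e^{Re(1·z^4) + -3} ≤ e^{1|z|^4 + -3} = e^{1r^4 + -3} on |z| = r, so ρ ≤ 4. Choosing z on |z|=r so that 1·z^4 is real positive (always possible by picking arg z appropriately) gives |f(z)| = e^{1r^4 + -3}, matching the bound. The additive constant -3 does not affect log log M(r) ~ 4·log r. Hence ρ = 4.
Therefore ρ = 4.

Order ρ = 4.


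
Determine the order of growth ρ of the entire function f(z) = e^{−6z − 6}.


|e^{−6z − 6}| = e^{Re(-6·z) + -6} ≤ e^{6|z|^1 + -6} = e^{6r^1 + -6} on |z| = r, so ρ ≤ 1. Choosing z on |z|=r so that -6·z is real positive (always possible by picking arg z appropriately) gives |f(z)| = e^{6r^1 + -6}, matching the bound. The additive constant -6 does not affect log log M(r) ~ 1·log r. Hence ρ = 1.
Therefore ρ = 1.

Order ρ = 1.


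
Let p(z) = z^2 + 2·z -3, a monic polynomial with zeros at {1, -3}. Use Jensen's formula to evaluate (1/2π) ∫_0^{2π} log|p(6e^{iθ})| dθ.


Zeros: -3, 1; r = 6.
Inside |z| < r: -3, 1. Outside (|z| ≥ r): ∅.
p(0) = -3, so log|p(0)| = log(3) = 1.0986.
Apply Jensen: I(r) = log|p(0)| + Σ_k log(r/|z_k|), summed over zeros inside |z| < r.
  log(r/|z_k|) for z_k = 1: log(6/1) = 1.7918
  log(r/|z_k|) for z_k = -3: log(6/3) = 0.6931
Sum over inside zeros: 2.4849.
I(r) = log|p(0)| + (inside sum) = 1.0986 + 2.4849 = 3.5835.
Closed form (all zeros inside, monic): I(r) = n·log(r) = 2·log(6) = 3.5835. ✓

I(r) ≈ 3.5835.


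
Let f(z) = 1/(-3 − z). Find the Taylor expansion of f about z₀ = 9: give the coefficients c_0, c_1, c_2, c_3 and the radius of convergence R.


Let w = z − z₀, so z = z₀ + w.
Then -3 − z = -3 − (z₀ + w) = (-3 − z₀) − w = -12 − w.
f(z) = 1/(-12 − w) = (1/(-12)) · 1/(1 − w/(-12)) = Σ_{n≥0} w^n / (-12)^(n+1).
So c_n = 1/(-12)^(n+1):
  c_0 = 1/(-12)^1 = -1/12.
  c_1 = 1/(-12)^2 = 1/144.
  c_2 = 1/(-12)^3 = -1/1728.
  c_3 = 1/(-12)^4 = 1/20736.
The series is valid for |w/d| < 1, i.e. |z − z₀| < |d|.
Radius of convergence: R = |-3 − z₀| = |-12| = 12 (distance from z₀ to the singularity z = -3).

c_0 = -1/12, c_1 = 1/144, c_2 = -1/1728, c_3 = 1/20736; R = 12.


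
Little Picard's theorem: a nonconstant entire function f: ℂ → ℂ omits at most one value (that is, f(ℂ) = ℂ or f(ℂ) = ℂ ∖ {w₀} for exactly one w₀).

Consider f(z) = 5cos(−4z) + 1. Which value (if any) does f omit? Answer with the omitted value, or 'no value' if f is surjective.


Little Picard bounds the complement of f(ℂ) to at most one point.
cos is entire and surjective onto ℂ: for every w ∈ ℂ, cos(ζ) = w has a solution ζ ∈ ℂ (e.g., via the complex inverse arccos). With ζ = −4z this gives z = ζ/(-4). Then 5·cos(−4z) takes every value in 5·ℂ = ℂ, and adding 1 is a bijection of ℂ. So f is surjective and omits no value. (Note: only on the real line is cos bounded by [−1, 1].)

Omitted value: no value.


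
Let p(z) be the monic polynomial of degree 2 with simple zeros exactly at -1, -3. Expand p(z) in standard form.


The polynomial is p(z) = ∏_{α ∈ S} (z − α), where S = {-1, -3}.
Expanding the product yields: p(z) = z^2 + 4·z + 3.
The resulting polynomial has degree 2 and real coefficients as required.

p(z) = z^2 + 4·z + 3.


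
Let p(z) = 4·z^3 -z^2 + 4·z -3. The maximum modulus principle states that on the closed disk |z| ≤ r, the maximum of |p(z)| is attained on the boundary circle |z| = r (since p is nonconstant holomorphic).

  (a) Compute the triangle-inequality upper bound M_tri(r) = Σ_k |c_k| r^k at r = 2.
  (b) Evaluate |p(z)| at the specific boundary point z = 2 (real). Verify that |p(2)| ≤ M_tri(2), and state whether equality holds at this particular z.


Coefficients: c_0 = -3, c_1 = 4, c_2 = -1, c_3 = 4. Radius r = 2.
Part (a). Triangle bound: M_tri(r) = Σ_k |c_k| r^k
  = |-3|·2^0 + |4|·2^1 + |-1|·2^2 + |4|·2^3
  = 3 + 8 + 4 + 32 = 47.
This bounds M(r) := max_{|z|=r} |p(z)| from above; equality holds iff all terms c_k z^k can be made to align in phase at a single z on |z|=r.
Part (b). At z = 2 (real, on the circle |z| = r):
  p(2) = (-3)·2^0 + (4)·2^1 + (-1)·2^2 + (4)·2^3 = 33.
  |p(2)| = 33.
Check: |p(2)| = 33 ≤ 47 = M_tri(2). ✓ Equality does not hold at z = 2 (the coefficients have mixed signs, so the terms do not all align in phase there).

M_tri(2) = 47; |p(2)| = 33; equality at z=2: no.


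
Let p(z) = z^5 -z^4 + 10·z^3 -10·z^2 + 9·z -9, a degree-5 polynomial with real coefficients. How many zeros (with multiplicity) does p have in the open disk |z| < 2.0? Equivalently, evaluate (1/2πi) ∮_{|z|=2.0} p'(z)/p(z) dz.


The zeros of p are: (0 + 1i), (0 - 1i), 1, (0 + 3i), (0 - 3i).
Their magnitudes are: 1, 1, 1, 3, 3.
Zeros with |z| < R = 2.0: (0 + 1i), (0 - 1i), 1.
Count = 3.
By the argument principle, (1/2πi) ∮_{|z|=R} p'(z)/p(z) dz equals exactly this count.

Number of zeros inside |z| < 2.0: 3.


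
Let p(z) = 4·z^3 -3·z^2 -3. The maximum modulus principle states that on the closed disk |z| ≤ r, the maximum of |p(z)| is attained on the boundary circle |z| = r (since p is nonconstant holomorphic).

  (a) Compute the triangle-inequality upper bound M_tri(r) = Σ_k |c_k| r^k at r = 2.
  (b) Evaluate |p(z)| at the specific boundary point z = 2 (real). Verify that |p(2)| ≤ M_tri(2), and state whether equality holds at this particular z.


Coefficients: c_0 = -3, c_1 = 0, c_2 = -3, c_3 = 4. Radius r = 2.
Part (a). Triangle bound: M_tri(r) = Σ_k |c_k| r^k
  = |-3|·2^0 + |0|·2^1 + |-3|·2^2 + |4|·2^3
  = 3 + 0 + 12 + 32 = 47.
This bounds M(r) := max_{|z|=r} |p(z)| from above; equality holds iff all terms c_k z^k can be made to align in phase at a single z on |z|=r.
Part (b). At z = 2 (real, on the circle |z| = r):
  p(2) = (-3)·2^0 + (0)·2^1 + (-3)·2^2 + (4)·2^3 = 17.
  |p(2)| = 17.
Check: |p(2)| = 17 ≤ 47 = M_tri(2). ✓ Equality does not hold at z = 2 (the coefficients have mixed signs, so the terms do not all align in phase there).

M_tri(2) = 47; |p(2)| = 17; equality at z=2: no.


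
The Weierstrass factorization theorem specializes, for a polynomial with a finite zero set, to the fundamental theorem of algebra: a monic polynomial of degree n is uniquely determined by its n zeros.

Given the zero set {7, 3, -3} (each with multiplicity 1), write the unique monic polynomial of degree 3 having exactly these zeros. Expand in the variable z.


The polynomial is p(z) = ∏_{α ∈ S} (z − α), where S = {7, 3, -3}.
Expanding the product yields: p(z) = z^3 -7·z^2 -9·z + 63.
The resulting polynomial has degree 3 and real coefficients as required.

p(z) = z^3 -7·z^2 -9·z + 63.


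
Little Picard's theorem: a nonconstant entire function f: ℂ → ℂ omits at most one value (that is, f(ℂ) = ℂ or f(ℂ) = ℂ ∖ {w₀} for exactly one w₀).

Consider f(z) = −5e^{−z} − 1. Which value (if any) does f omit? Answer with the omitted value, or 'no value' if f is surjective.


Little Picard bounds the complement of f(ℂ) to at most one point.
e^{−z} is never zero on ℂ, so -5·e^{−z} takes every value in ℂ ∖ {0}. Adding -1 shifts the range to ℂ ∖ {-1}. Thus f omits exactly the value -1.

Omitted value: -1.


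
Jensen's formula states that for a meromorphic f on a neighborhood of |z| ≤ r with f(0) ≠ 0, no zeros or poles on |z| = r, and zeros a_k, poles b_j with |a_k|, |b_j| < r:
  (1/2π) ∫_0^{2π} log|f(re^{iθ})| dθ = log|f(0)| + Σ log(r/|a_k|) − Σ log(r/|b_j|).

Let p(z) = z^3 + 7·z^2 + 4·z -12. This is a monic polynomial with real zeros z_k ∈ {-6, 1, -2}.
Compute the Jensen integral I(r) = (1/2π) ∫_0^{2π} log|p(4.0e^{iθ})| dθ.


Zeros: -6, -2, 1; r = 4.0.
Inside |z| < r: -2, 1. Outside (|z| ≥ r): -6.
p(0) = -12, so log|p(0)| = log(12) = 2.4849.
Apply Jensen: I(r) = log|p(0)| + Σ_k log(r/|z_k|), summed over zeros inside |z| < r.
  log(r/|z_k|) for z_k = 1: log(4.0/1) = 1.3863
  log(r/|z_k|) for z_k = -2: log(4.0/2) = 0.6931
  Outside zeros (-6) contribute nothing to the Jensen sum.
Sum over inside zeros: 2.0794.
I(r) = log|p(0)| + (inside sum) = 2.4849 + 2.0794 = 4.5643.
Note: since some zeros are outside |z| ≤ r, the simplified n·log(r) form does NOT apply — only the inside zeros contribute.

I(r) ≈ 4.5643.


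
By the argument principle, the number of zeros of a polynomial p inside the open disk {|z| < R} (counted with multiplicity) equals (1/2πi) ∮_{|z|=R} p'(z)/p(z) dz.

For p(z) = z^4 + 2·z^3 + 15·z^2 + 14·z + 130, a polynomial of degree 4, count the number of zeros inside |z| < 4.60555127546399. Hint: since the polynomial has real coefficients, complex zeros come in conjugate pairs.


The zeros of p are: (-2 + 3i), (-2 - 3i), (1 + 3i), (1 - 3i).
Their magnitudes are: 3.606, 3.606, 3.162, 3.162.
Zeros with |z| < R = 4.60555127546399: (-2 + 3i), (-2 - 3i), (1 + 3i), (1 - 3i).
Count = 4.
By the argument principle, (1/2πi) ∮_{|z|=R} p'(z)/p(z) dz equals exactly this count.

Number of zeros inside |z| < 4.60555127546399: 4.


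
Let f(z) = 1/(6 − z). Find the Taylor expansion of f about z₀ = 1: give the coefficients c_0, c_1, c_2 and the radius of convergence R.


Let w = z − z₀, so z = z₀ + w.
Then 6 − z = 6 − (z₀ + w) = (6 − z₀) − w = 5 − w.
f(z) = 1/(5 − w) = (1/(5)) · 1/(1 − w/(5)) = Σ_{n≥0} w^n / (5)^(n+1).
So c_n = 1/(5)^(n+1):
  c_0 = 1/(5)^1 = 1/5.
  c_1 = 1/(5)^2 = 1/25.
  c_2 = 1/(5)^3 = 1/125.
The series is valid for |w/d| < 1, i.e. |z − z₀| < |d|.
Radius of convergence: R = |6 − z₀| = |5| = 5 (distance from z₀ to the singularity z = 6).

c_0 = 1/5, c_1 = 1/25, c_2 = 1/125; R = 5.


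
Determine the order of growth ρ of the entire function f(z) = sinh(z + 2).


sinh(w) is a linear combination of e^{iw} and e^{−iw} (or e^w, e^{−w} in the hyperbolic case), so |sinh(w)| ≤ e^{|w|}. With w = z + 2, |w| ≤ 1|z| + 2 = 1r + 2 on |z| = r, giving M(r) ≤ e^{1r + 2}, so ρ ≤ 1. On a suitable ray (z = it for sin/cos; z = t for sinh/cosh, t real → ∞), |sinh(z + 2)| grows like e^{1|t|}/2, so ρ ≥ 1. Hence ρ = 1.
Therefore ρ = 1.

Order ρ = 1.


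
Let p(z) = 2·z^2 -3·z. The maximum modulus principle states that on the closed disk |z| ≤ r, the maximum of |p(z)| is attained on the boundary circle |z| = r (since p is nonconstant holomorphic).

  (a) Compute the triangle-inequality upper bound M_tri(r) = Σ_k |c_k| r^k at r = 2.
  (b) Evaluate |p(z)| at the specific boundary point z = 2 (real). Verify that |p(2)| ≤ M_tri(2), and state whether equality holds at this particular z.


Coefficients: c_0 = 0, c_1 = -3, c_2 = 2. Radius r = 2.
Part (a). Triangle bound: M_tri(r) = Σ_k |c_k| r^k
  = |0|·2^0 + |-3|·2^1 + |2|·2^2
  = 0 + 6 + 8 = 14.
This bounds M(r) := max_{|z|=r} |p(z)| from above; equality holds iff all terms c_k z^k can be made to align in phase at a single z on |z|=r.
Part (b). At z = 2 (real, on the circle |z| = r):
  p(2) = (0)·2^0 + (-3)·2^1 + (2)·2^2 = 2.
  |p(2)| = 2.
Check: |p(2)| = 2 ≤ 14 = M_tri(2). ✓ Equality does not hold at z = 2 (the coefficients have mixed signs, so the terms do not all align in phase there).

M_tri(2) = 14; |p(2)| = 2; equality at z=2: no.


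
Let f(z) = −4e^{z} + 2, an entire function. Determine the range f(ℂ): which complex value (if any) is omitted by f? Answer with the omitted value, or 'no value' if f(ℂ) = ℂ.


Little Picard bounds the complement of f(ℂ) to at most one point.
e^{z} is never zero on ℂ, so -4·e^{z} takes every value in ℂ ∖ {0}. Adding 2 shifts the range to ℂ ∖ {2}. Thus f omits exactly the value 2.

Omitted value: 2.
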